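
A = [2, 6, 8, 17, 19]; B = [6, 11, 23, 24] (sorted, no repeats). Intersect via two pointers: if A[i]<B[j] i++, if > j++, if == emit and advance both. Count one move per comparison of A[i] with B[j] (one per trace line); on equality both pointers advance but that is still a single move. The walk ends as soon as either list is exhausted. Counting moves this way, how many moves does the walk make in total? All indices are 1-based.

6 moves

[i=1,j=1] 2<6 → i++
[i=2,j=1] 6==6 emit → i++,j++
[i=3,j=2] 8<11 → i++
[i=4,j=2] 17>11 → j++
[i=4,j=3] 17<23 → i++
[i=5,j=3] 19<23 → i++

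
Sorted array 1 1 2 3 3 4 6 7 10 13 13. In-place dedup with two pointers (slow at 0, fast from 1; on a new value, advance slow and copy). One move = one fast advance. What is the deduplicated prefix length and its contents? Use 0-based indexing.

length 8; prefix = [1, 2, 3, 4, 6, 7, 10, 13]

slow=0 fast=1: a[fast]=1=a[slow] dup, fast++
slow=0 fast=2: a[fast]=2≠a[slow]=1 write a[1]=2, slow++,fast++
slow=1 fast=3: a[fast]=3≠a[slow]=2 write a[2]=3, slow++,fast++
slow=2 fast=4: a[fast]=3=a[slow] dup, fast++
slow=2 fast=5: a[fast]=4≠a[slow]=3 write a[3]=4, slow++,fast++
slow=3 fast=6: a[fast]=6≠a[slow]=4 write a[4]=6, slow++,fast++
slow=4 fast=7: a[fast]=7≠a[slow]=6 write a[5]=7, slow++,fast++
slow=5 fast=8: a[fast]=10≠a[slow]=7 write a[6]=10, slow++,fast++
slow=6 fast=9: a[fast]=13≠a[slow]=10 write a[7]=13, slow++,fast++
slow=7 fast=10: a[fast]=13=a[slow] dup, fast++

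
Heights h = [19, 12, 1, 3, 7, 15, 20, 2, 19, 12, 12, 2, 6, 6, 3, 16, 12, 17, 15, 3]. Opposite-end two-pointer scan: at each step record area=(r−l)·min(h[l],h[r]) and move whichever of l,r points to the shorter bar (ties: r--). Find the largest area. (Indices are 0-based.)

[0,19] min(19,3)*19=57 best=57 * → r--
[0,18] min(19,15)*18=270 best=270 * → r--
[0,17] min(19,17)*17=289 best=289 * → r--
[0,16] min(19,12)*16=192 best=289 → r--
[0,15] min(19,16)*15=240 best=289 → r--
[0,14] min(19,3)*14=42 best=289 → r--
[0,13] min(19,6)*13=78 best=289 → r--
[0,12] min(19,6)*12=72 best=289 → r--
[0,11] min(19,2)*11=22 best=289 → r--
[0,10] min(19,12)*10=120 best=289 → r--
[0,9] min(19,12)*9=108 best=289 → r--
[0,8] min(19,19)*8=152 best=289 → r--
[0,7] min(19,2)*7=14 best=289 → r--
[0,6] min(19,20)*6=114 best=289 → l++
[1,6] min(12,20)*5=60 best=289 → l++
[2,6] min(1,20)*4=4 best=289 → l++
[3,6] min(3,20)*3=9 best=289 → l++
[4,6] min(7,20)*2=14 best=289 → l++
[5,6] min(15,20)*1=15 best=289 → l++

max area = 289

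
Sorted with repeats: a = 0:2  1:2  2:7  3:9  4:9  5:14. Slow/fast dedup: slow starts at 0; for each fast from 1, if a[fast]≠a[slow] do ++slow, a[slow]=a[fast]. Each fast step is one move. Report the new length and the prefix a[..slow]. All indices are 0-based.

length 4; prefix = [2, 7, 9, 14]

slow=0 fast=1: a[fast]=2=a[slow] dup, fast++
slow=0 fast=2: a[fast]=7≠a[slow]=2 write a[1]=7, slow++,fast++
slow=1 fast=3: a[fast]=9≠a[slow]=7 write a[2]=9, slow++,fast++
slow=2 fast=4: a[fast]=9=a[slow] dup, fast++
slow=2 fast=5: a[fast]=14≠a[slow]=9 write a[3]=14, slow++,fast++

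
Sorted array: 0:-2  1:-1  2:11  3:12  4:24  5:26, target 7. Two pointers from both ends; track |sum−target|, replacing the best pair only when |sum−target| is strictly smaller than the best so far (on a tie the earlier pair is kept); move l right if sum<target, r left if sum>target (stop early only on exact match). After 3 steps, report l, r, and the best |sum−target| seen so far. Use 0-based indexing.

l=0, r=2, best |Δ|=3

l=0 r=5: -2+26=24 d=17 *, r--
l=0 r=4: -2+24=22 d=15 *, r--
l=0 r=3: -2+12=10 d=3 *, r--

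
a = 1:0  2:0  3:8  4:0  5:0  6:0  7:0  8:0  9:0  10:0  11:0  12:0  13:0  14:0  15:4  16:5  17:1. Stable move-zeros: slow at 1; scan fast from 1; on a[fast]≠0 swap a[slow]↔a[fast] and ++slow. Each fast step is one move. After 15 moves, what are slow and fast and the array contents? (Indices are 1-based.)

slow=1 fast=1: a[fast]=0, fast++
slow=1 fast=2: a[fast]=0, fast++
slow=1 fast=3: a[fast]=8≠0 swap→a[1]=8, slow++,fast++
slow=2 fast=4: a[fast]=0, fast++
slow=2 fast=5: a[fast]=0, fast++
slow=2 fast=6: a[fast]=0, fast++
slow=2 fast=7: a[fast]=0, fast++
slow=2 fast=8: a[fast]=0, fast++
slow=2 fast=9: a[fast]=0, fast++
slow=2 fast=10: a[fast]=0, fast++
slow=2 fast=11: a[fast]=0, fast++
slow=2 fast=12: a[fast]=0, fast++
slow=2 fast=13: a[fast]=0, fast++
slow=2 fast=14: a[fast]=0, fast++
slow=2 fast=15: a[fast]=4≠0 swap→a[2]=4, slow++,fast++

slow=3, fast=16, a=[8, 4, 0, 0, 0, 0, 0, 0, 0, 0, 0, 0, 0, 0, 0, 5, 1]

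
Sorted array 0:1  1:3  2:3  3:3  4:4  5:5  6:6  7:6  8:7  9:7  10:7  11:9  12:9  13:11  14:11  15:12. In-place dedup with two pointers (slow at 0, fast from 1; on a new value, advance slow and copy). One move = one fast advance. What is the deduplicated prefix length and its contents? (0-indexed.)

(s=0,f=1) a[fast]=3≠a[slow]=1 write a[1]=3 → slow++,fast++
(s=1,f=2) a[fast]=3=a[slow] dup → fast++
(s=1,f=3) a[fast]=3=a[slow] dup → fast++
(s=1,f=4) a[fast]=4≠a[slow]=3 write a[2]=4 → slow++,fast++
(s=2,f=5) a[fast]=5≠a[slow]=4 write a[3]=5 → slow++,fast++
(s=3,f=6) a[fast]=6≠a[slow]=5 write a[4]=6 → slow++,fast++
(s=4,f=7) a[fast]=6=a[slow] dup → fast++
(s=4,f=8) a[fast]=7≠a[slow]=6 write a[5]=7 → slow++,fast++
(s=5,f=9) a[fast]=7=a[slow] dup → fast++
(s=5,f=10) a[fast]=7=a[slow] dup → fast++
(s=5,f=11) a[fast]=9≠a[slow]=7 write a[6]=9 → slow++,fast++
(s=6,f=12) a[fast]=9=a[slow] dup → fast++
(s=6,f=13) a[fast]=11≠a[slow]=9 write a[7]=11 → slow++,fast++
(s=7,f=14) a[fast]=11=a[slow] dup → fast++
(s=7,f=15) a[fast]=12≠a[slow]=11 write a[8]=12 → slow++,fast++

length 9; prefix = [1, 3, 4, 5, 6, 7, 9, 11, 12]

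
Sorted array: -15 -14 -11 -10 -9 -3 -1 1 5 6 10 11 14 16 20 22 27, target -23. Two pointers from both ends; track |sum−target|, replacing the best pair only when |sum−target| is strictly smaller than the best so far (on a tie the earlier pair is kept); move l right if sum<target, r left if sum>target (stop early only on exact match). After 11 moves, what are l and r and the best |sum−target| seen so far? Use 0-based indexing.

l=0, r=5, best |Δ|=7

[0,16] -15+27=12 d=35 * → r--
[0,15] -15+22=7 d=30 * → r--
[0,14] -15+20=5 d=28 * → r--
[0,13] -15+16=1 d=24 * → r--
[0,12] -15+14=-1 d=22 * → r--
[0,11] -15+11=-4 d=19 * → r--
[0,10] -15+10=-5 d=18 * → r--
[0,9] -15+6=-9 d=14 * → r--
[0,8] -15+5=-10 d=13 * → r--
[0,7] -15+1=-14 d=9 * → r--
[0,6] -15+-1=-16 d=7 * → r--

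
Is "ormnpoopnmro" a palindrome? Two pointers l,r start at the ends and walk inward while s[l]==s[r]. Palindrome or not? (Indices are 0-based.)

[0,11] 'o'=='o' → l++,r--
[1,10] 'r'=='r' → l++,r--
[2,9] 'm'=='m' → l++,r--
[3,8] 'n'=='n' → l++,r--
[4,7] 'p'=='p' → l++,r--
[5,6] 'o'=='o' → l++,r--

palindrome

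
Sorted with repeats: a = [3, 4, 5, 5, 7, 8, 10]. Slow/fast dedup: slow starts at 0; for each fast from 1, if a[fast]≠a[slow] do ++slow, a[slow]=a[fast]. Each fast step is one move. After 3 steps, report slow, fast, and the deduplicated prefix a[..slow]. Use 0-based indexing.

slow=2, fast=4, prefix=[3, 4, 5]

(s=0,f=1) a[fast]=4≠a[slow]=3 write a[1]=4 → slow++,fast++
(s=1,f=2) a[fast]=5≠a[slow]=4 write a[2]=5 → slow++,fast++
(s=2,f=3) a[fast]=5=a[slow] dup → fast++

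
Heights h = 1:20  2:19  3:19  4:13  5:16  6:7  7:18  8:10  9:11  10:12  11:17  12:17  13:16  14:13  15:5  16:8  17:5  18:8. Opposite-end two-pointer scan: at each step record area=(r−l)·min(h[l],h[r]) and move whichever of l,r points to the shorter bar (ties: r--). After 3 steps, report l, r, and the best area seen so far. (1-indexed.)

l=1, r=15, best area=136

l=1 r=18: min(20,8)*17=136 best=136 *, r--
l=1 r=17: min(20,5)*16=80 best=136, r--
l=1 r=16: min(20,8)*15=120 best=136, r--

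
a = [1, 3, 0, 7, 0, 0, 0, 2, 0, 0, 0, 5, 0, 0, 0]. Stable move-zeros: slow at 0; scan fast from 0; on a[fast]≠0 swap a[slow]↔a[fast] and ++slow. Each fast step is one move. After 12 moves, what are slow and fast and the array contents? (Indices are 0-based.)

slow=0 fast=0: a[fast]=1≠0 swap→a[0]=1, slow++,fast++
slow=1 fast=1: a[fast]=3≠0 swap→a[1]=3, slow++,fast++
slow=2 fast=2: a[fast]=0, fast++
slow=2 fast=3: a[fast]=7≠0 swap→a[2]=7, slow++,fast++
slow=3 fast=4: a[fast]=0, fast++
slow=3 fast=5: a[fast]=0, fast++
slow=3 fast=6: a[fast]=0, fast++
slow=3 fast=7: a[fast]=2≠0 swap→a[3]=2, slow++,fast++
slow=4 fast=8: a[fast]=0, fast++
slow=4 fast=9: a[fast]=0, fast++
slow=4 fast=10: a[fast]=0, fast++
slow=4 fast=11: a[fast]=5≠0 swap→a[4]=5, slow++,fast++

slow=5, fast=12, a=[1, 3, 7, 2, 5, 0, 0, 0, 0, 0, 0, 0, 0, 0, 0]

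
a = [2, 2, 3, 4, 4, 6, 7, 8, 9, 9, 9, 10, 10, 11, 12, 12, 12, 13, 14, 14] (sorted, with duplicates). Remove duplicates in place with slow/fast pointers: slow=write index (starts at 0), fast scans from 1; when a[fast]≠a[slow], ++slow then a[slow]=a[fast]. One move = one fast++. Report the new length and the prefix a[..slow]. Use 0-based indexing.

length 12; prefix = [2, 3, 4, 6, 7, 8, 9, 10, 11, 12, 13, 14]

slow=0 fast=1: a[fast]=2=a[slow] dup, fast++
slow=0 fast=2: a[fast]=3≠a[slow]=2 write a[1]=3, slow++,fast++
slow=1 fast=3: a[fast]=4≠a[slow]=3 write a[2]=4, slow++,fast++
slow=2 fast=4: a[fast]=4=a[slow] dup, fast++
slow=2 fast=5: a[fast]=6≠a[slow]=4 write a[3]=6, slow++,fast++
slow=3 fast=6: a[fast]=7≠a[slow]=6 write a[4]=7, slow++,fast++
slow=4 fast=7: a[fast]=8≠a[slow]=7 write a[5]=8, slow++,fast++
slow=5 fast=8: a[fast]=9≠a[slow]=8 write a[6]=9, slow++,fast++
slow=6 fast=9: a[fast]=9=a[slow] dup, fast++
slow=6 fast=10: a[fast]=9=a[slow] dup, fast++
slow=6 fast=11: a[fast]=10≠a[slow]=9 write a[7]=10, slow++,fast++
slow=7 fast=12: a[fast]=10=a[slow] dup, fast++
slow=7 fast=13: a[fast]=11≠a[slow]=10 write a[8]=11, slow++,fast++
slow=8 fast=14: a[fast]=12≠a[slow]=11 write a[9]=12, slow++,fast++
slow=9 fast=15: a[fast]=12=a[slow] dup, fast++
slow=9 fast=16: a[fast]=12=a[slow] dup, fast++
slow=9 fast=17: a[fast]=13≠a[slow]=12 write a[10]=13, slow++,fast++
slow=10 fast=18: a[fast]=14≠a[slow]=13 write a[11]=14, slow++,fast++
slow=11 fast=19: a[fast]=14=a[slow] dup, fast++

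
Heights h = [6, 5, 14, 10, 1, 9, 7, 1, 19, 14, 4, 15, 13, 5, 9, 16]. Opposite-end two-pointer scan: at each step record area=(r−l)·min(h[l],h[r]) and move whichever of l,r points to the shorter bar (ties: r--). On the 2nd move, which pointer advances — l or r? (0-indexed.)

l

l=0 r=15: min(6,16)*15=90 best=90 *, l++
l=1 r=15: min(5,16)*14=70 best=90, l++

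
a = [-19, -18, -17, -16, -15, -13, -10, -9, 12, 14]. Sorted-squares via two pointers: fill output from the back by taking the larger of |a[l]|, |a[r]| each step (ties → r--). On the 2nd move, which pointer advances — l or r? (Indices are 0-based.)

l=0 r=9: |-19|>|14| out[9]=361, l++
l=1 r=9: |-18|>|14| out[8]=324, l++

l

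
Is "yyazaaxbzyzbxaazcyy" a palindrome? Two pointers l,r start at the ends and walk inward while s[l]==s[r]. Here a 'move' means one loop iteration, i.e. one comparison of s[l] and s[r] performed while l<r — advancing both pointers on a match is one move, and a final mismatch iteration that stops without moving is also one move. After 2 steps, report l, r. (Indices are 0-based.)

l=0 r=18: 'y'=='y', l++,r--
l=1 r=17: 'y'=='y', l++,r--

l=2, r=16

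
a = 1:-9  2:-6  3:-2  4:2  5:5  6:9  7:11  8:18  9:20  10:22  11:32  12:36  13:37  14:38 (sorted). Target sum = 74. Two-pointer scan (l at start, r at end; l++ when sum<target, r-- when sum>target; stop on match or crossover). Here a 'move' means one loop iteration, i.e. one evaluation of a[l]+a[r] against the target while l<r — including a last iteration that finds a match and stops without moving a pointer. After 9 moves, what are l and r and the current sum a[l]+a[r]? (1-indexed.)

l=1 r=14: -9+38=29 <74, l++
l=2 r=14: -6+38=32 <74, l++
l=3 r=14: -2+38=36 <74, l++
l=4 r=14: 2+38=40 <74, l++
l=5 r=14: 5+38=43 <74, l++
l=6 r=14: 9+38=47 <74, l++
l=7 r=14: 11+38=49 <74, l++
l=8 r=14: 18+38=56 <74, l++
l=9 r=14: 20+38=58 <74, l++

l=10, r=14, sum=60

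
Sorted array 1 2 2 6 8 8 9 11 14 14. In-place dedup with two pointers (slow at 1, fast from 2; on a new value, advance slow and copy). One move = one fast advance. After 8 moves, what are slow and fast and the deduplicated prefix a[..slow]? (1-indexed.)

slow=7, fast=10, prefix=[1, 2, 6, 8, 9, 11, 14]

(s=1,f=2) a[fast]=2≠a[slow]=1 write a[2]=2 → slow++,fast++
(s=2,f=3) a[fast]=2=a[slow] dup → fast++
(s=2,f=4) a[fast]=6≠a[slow]=2 write a[3]=6 → slow++,fast++
(s=3,f=5) a[fast]=8≠a[slow]=6 write a[4]=8 → slow++,fast++
(s=4,f=6) a[fast]=8=a[slow] dup → fast++
(s=4,f=7) a[fast]=9≠a[slow]=8 write a[5]=9 → slow++,fast++
(s=5,f=8) a[fast]=11≠a[slow]=9 write a[6]=11 → slow++,fast++
(s=6,f=9) a[fast]=14≠a[slow]=11 write a[7]=14 → slow++,fast++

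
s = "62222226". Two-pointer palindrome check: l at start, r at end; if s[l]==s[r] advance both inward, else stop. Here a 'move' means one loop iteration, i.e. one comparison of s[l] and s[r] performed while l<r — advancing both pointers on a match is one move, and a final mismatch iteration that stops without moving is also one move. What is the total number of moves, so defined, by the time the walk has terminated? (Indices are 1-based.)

4 moves

l=1 r=8: '6'=='6', l++,r--
l=2 r=7: '2'=='2', l++,r--
l=3 r=6: '2'=='2', l++,r--
l=4 r=5: '2'=='2', l++,r--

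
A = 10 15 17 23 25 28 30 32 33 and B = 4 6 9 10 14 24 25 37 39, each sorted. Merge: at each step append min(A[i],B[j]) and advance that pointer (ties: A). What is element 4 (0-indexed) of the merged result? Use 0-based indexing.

merged[4] = 10

i=0 j=0: A[i]=10>B[j]=4 take 4, j++
i=0 j=1: A[i]=10>B[j]=6 take 6, j++
i=0 j=2: A[i]=10>B[j]=9 take 9, j++
i=0 j=3: A[i]=10<=B[j]=10 take 10, i++
i=1 j=3: A[i]=15>B[j]=10 take 10, j++
i=1 j=4: A[i]=15>B[j]=14 take 14, j++
i=1 j=5: A[i]=15<=B[j]=24 take 15, i++
i=2 j=5: A[i]=17<=B[j]=24 take 17, i++
i=3 j=5: A[i]=23<=B[j]=24 take 23, i++
i=4 j=5: A[i]=25>B[j]=24 take 24, j++
i=4 j=6: A[i]=25<=B[j]=25 take 25, i++
i=5 j=6: A[i]=28>B[j]=25 take 25, j++
i=5 j=7: A[i]=28<=B[j]=37 take 28, i++
i=6 j=7: A[i]=30<=B[j]=37 take 30, i++
i=7 j=7: A[i]=32<=B[j]=37 take 32, i++
i=8 j=7: A[i]=33<=B[j]=37 take 33, i++
i=9 j=7: A done, take B[j]=37, j++
i=9 j=8: A done, take B[j]=39, j++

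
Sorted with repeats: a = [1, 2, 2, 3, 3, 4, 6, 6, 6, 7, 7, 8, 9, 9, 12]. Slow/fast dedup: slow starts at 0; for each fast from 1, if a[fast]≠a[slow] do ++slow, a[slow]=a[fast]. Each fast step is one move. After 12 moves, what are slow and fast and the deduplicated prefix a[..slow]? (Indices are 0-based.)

slow=7, fast=13, prefix=[1, 2, 3, 4, 6, 7, 8, 9]

slow=0 fast=1: a[fast]=2≠a[slow]=1 write a[1]=2, slow++,fast++
slow=1 fast=2: a[fast]=2=a[slow] dup, fast++
slow=1 fast=3: a[fast]=3≠a[slow]=2 write a[2]=3, slow++,fast++
slow=2 fast=4: a[fast]=3=a[slow] dup, fast++
slow=2 fast=5: a[fast]=4≠a[slow]=3 write a[3]=4, slow++,fast++
slow=3 fast=6: a[fast]=6≠a[slow]=4 write a[4]=6, slow++,fast++
slow=4 fast=7: a[fast]=6=a[slow] dup, fast++
slow=4 fast=8: a[fast]=6=a[slow] dup, fast++
slow=4 fast=9: a[fast]=7≠a[slow]=6 write a[5]=7, slow++,fast++
slow=5 fast=10: a[fast]=7=a[slow] dup, fast++
slow=5 fast=11: a[fast]=8≠a[slow]=7 write a[6]=8, slow++,fast++
slow=6 fast=12: a[fast]=9≠a[slow]=8 write a[7]=9, slow++,fast++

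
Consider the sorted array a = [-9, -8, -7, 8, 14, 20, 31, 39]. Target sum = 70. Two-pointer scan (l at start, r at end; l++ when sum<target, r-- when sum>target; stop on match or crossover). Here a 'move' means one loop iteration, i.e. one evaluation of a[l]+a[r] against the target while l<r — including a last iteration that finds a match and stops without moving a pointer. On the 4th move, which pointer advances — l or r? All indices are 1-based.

l

l=1 r=8: -9+39=30 <70, l++
l=2 r=8: -8+39=31 <70, l++
l=3 r=8: -7+39=32 <70, l++
l=4 r=8: 8+39=47 <70, l++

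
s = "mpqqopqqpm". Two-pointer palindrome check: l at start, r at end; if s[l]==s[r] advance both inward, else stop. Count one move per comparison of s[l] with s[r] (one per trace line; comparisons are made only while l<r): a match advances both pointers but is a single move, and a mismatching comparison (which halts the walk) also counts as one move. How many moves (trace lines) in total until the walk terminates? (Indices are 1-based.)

l=1 r=10: 'm'=='m', l++,r--
l=2 r=9: 'p'=='p', l++,r--
l=3 r=8: 'q'=='q', l++,r--
l=4 r=7: 'q'=='q', l++,r--
l=5 r=6: 'o'!='p', stop

5 moves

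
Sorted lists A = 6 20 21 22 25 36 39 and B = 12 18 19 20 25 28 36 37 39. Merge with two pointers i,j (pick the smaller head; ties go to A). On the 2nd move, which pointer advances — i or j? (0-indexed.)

j

i=0 j=0: A[i]=6<=B[j]=12 take 6, i++
i=1 j=0: A[i]=20>B[j]=12 take 12, j++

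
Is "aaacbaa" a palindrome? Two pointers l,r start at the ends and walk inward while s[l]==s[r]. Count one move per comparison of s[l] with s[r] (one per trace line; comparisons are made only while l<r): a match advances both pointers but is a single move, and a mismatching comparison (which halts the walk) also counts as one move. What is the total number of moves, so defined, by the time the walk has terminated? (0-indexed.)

3 moves

l=0 r=6: 'a'=='a', l++,r--
l=1 r=5: 'a'=='a', l++,r--
l=2 r=4: 'a'!='b', stop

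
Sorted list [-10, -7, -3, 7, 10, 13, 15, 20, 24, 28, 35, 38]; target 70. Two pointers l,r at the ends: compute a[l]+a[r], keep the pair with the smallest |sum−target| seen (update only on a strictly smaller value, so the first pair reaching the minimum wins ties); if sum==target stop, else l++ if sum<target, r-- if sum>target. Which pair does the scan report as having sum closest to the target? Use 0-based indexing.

[0,11] -10+38=28 d=42 * → l++
[1,11] -7+38=31 d=39 * → l++
[2,11] -3+38=35 d=35 * → l++
[3,11] 7+38=45 d=25 * → l++
[4,11] 10+38=48 d=22 * → l++
[5,11] 13+38=51 d=19 * → l++
[6,11] 15+38=53 d=17 * → l++
[7,11] 20+38=58 d=12 * → l++
[8,11] 24+38=62 d=8 * → l++
[9,11] 28+38=66 d=4 * → l++
[10,11] 35+38=73 d=3 * → r--

pair (35, 38) with sum 73 (|Δ|=3)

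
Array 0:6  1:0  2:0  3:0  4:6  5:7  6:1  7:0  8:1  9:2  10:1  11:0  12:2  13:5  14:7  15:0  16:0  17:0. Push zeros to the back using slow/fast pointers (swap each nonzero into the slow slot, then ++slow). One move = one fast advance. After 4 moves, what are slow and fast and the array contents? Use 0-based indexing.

slow=0 fast=0: a[fast]=6≠0 swap→a[0]=6, slow++,fast++
slow=1 fast=1: a[fast]=0, fast++
slow=1 fast=2: a[fast]=0, fast++
slow=1 fast=3: a[fast]=0, fast++

slow=1, fast=4, a=[6, 0, 0, 0, 6, 7, 1, 0, 1, 2, 1, 0, 2, 5, 7, 0, 0, 0]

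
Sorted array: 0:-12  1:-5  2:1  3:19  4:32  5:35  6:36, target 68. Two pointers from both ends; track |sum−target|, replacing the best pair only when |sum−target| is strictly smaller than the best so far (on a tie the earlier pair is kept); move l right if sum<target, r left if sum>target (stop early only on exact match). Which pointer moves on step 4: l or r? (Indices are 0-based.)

[0,6] -12+36=24 d=44 * → l++
[1,6] -5+36=31 d=37 * → l++
[2,6] 1+36=37 d=31 * → l++
[3,6] 19+36=55 d=13 * → l++

l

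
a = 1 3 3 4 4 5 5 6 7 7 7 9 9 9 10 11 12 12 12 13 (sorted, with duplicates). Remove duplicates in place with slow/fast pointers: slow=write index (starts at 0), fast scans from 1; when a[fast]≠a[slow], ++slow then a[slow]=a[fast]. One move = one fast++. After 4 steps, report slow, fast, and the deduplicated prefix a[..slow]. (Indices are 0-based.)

slow=0 fast=1: a[fast]=3≠a[slow]=1 write a[1]=3, slow++,fast++
slow=1 fast=2: a[fast]=3=a[slow] dup, fast++
slow=1 fast=3: a[fast]=4≠a[slow]=3 write a[2]=4, slow++,fast++
slow=2 fast=4: a[fast]=4=a[slow] dup, fast++

slow=2, fast=5, prefix=[1, 3, 4]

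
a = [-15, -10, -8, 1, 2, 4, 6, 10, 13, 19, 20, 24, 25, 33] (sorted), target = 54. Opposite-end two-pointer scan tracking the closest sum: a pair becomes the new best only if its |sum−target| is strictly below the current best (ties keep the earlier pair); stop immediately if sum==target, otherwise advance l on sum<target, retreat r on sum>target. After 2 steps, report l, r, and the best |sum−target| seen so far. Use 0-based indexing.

l=2, r=13, best |Δ|=31

[0,13] -15+33=18 d=36 * → l++
[1,13] -10+33=23 d=31 * → l++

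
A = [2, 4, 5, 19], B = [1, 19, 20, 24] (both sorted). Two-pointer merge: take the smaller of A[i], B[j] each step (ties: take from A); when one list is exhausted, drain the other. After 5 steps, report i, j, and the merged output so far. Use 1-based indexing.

i=5, j=2, merged so far=[1, 2, 4, 5, 19]

[i=1,j=1] A[i]=2>B[j]=1 take 1 → j++
[i=1,j=2] A[i]=2<=B[j]=19 take 2 → i++
[i=2,j=2] A[i]=4<=B[j]=19 take 4 → i++
[i=3,j=2] A[i]=5<=B[j]=19 take 5 → i++
[i=4,j=2] A[i]=19<=B[j]=19 take 19 → i++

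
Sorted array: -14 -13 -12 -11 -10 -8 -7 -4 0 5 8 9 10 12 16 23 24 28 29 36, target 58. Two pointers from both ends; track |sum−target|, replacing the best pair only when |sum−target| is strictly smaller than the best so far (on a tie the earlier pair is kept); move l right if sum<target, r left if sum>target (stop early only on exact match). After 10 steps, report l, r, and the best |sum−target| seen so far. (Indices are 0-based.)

l=0 r=19: -14+36=22 d=36 *, l++
l=1 r=19: -13+36=23 d=35 *, l++
l=2 r=19: -12+36=24 d=34 *, l++
l=3 r=19: -11+36=25 d=33 *, l++
l=4 r=19: -10+36=26 d=32 *, l++
l=5 r=19: -8+36=28 d=30 *, l++
l=6 r=19: -7+36=29 d=29 *, l++
l=7 r=19: -4+36=32 d=26 *, l++
l=8 r=19: 0+36=36 d=22 *, l++
l=9 r=19: 5+36=41 d=17 *, l++

l=10, r=19, best |Δ|=17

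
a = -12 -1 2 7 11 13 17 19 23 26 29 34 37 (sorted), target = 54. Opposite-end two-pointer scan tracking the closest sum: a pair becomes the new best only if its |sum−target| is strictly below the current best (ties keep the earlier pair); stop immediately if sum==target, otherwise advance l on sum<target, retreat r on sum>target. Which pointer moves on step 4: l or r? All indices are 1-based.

l

l=1 r=13: -12+37=25 d=29 *, l++
l=2 r=13: -1+37=36 d=18 *, l++
l=3 r=13: 2+37=39 d=15 *, l++
l=4 r=13: 7+37=44 d=10 *, l++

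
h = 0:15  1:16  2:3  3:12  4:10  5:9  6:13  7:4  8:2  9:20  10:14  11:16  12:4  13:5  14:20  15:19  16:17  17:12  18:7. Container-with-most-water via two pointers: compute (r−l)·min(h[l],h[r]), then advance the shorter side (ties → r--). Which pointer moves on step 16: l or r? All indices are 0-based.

r

l=0 r=18: min(15,7)*18=126 best=126 *, r--
l=0 r=17: min(15,12)*17=204 best=204 *, r--
l=0 r=16: min(15,17)*16=240 best=240 *, l++
l=1 r=16: min(16,17)*15=240 best=240, l++
l=2 r=16: min(3,17)*14=42 best=240, l++
l=3 r=16: min(12,17)*13=156 best=240, l++
l=4 r=16: min(10,17)*12=120 best=240, l++
l=5 r=16: min(9,17)*11=99 best=240, l++
l=6 r=16: min(13,17)*10=130 best=240, l++
l=7 r=16: min(4,17)*9=36 best=240, l++
l=8 r=16: min(2,17)*8=16 best=240, l++
l=9 r=16: min(20,17)*7=119 best=240, r--
l=9 r=15: min(20,19)*6=114 best=240, r--
l=9 r=14: min(20,20)*5=100 best=240, r--
l=9 r=13: min(20,5)*4=20 best=240, r--
l=9 r=12: min(20,4)*3=12 best=240, r--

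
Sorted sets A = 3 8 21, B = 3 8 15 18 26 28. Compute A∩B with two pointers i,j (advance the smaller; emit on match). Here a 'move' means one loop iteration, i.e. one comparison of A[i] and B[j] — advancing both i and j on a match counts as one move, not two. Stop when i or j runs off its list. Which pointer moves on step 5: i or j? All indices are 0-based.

[i=0,j=0] 3==3 emit → i++,j++
[i=1,j=1] 8==8 emit → i++,j++
[i=2,j=2] 21>15 → j++
[i=2,j=3] 21>18 → j++
[i=2,j=4] 21<26 → i++

i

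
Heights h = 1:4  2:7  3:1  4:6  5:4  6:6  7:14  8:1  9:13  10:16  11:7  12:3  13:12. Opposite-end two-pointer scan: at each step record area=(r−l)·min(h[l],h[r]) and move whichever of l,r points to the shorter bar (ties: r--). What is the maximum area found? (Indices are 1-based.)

max area = 77

[1,13] min(4,12)*12=48 best=48 * → l++
[2,13] min(7,12)*11=77 best=77 * → l++
[3,13] min(1,12)*10=10 best=77 → l++
[4,13] min(6,12)*9=54 best=77 → l++
[5,13] min(4,12)*8=32 best=77 → l++
[6,13] min(6,12)*7=42 best=77 → l++
[7,13] min(14,12)*6=72 best=77 → r--
[7,12] min(14,3)*5=15 best=77 → r--
[7,11] min(14,7)*4=28 best=77 → r--
[7,10] min(14,16)*3=42 best=77 → l++
[8,10] min(1,16)*2=2 best=77 → l++
[9,10] min(13,16)*1=13 best=77 → l++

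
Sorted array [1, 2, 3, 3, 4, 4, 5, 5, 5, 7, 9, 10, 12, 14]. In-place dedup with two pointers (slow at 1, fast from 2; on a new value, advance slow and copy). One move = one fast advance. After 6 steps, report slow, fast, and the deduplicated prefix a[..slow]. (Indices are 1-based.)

slow=5, fast=8, prefix=[1, 2, 3, 4, 5]

(s=1,f=2) a[fast]=2≠a[slow]=1 write a[2]=2 → slow++,fast++
(s=2,f=3) a[fast]=3≠a[slow]=2 write a[3]=3 → slow++,fast++
(s=3,f=4) a[fast]=3=a[slow] dup → fast++
(s=3,f=5) a[fast]=4≠a[slow]=3 write a[4]=4 → slow++,fast++
(s=4,f=6) a[fast]=4=a[slow] dup → fast++
(s=4,f=7) a[fast]=5≠a[slow]=4 write a[5]=5 → slow++,fast++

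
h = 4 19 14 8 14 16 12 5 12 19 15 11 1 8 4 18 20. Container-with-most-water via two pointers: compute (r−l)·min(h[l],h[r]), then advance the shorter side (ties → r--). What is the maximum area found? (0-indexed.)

max area = 285

l=0 r=16: min(4,20)*16=64 best=64 *, l++
l=1 r=16: min(19,20)*15=285 best=285 *, l++
l=2 r=16: min(14,20)*14=196 best=285, l++
l=3 r=16: min(8,20)*13=104 best=285, l++
l=4 r=16: min(14,20)*12=168 best=285, l++
l=5 r=16: min(16,20)*11=176 best=285, l++
l=6 r=16: min(12,20)*10=120 best=285, l++
l=7 r=16: min(5,20)*9=45 best=285, l++
l=8 r=16: min(12,20)*8=96 best=285, l++
l=9 r=16: min(19,20)*7=133 best=285, l++
l=10 r=16: min(15,20)*6=90 best=285, l++
l=11 r=16: min(11,20)*5=55 best=285, l++
l=12 r=16: min(1,20)*4=4 best=285, l++
l=13 r=16: min(8,20)*3=24 best=285, l++
l=14 r=16: min(4,20)*2=8 best=285, l++
l=15 r=16: min(18,20)*1=18 best=285, l++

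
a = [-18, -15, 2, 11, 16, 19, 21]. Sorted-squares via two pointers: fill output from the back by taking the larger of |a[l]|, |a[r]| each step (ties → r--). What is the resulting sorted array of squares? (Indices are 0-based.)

[4, 121, 225, 256, 324, 361, 441]

[0,6] |-18|<=|21| out[6]=441 → r--
[0,5] |-18|<=|19| out[5]=361 → r--
[0,4] |-18|>|16| out[4]=324 → l++
[1,4] |-15|<=|16| out[3]=256 → r--
[1,3] |-15|>|11| out[2]=225 → l++
[2,3] |2|<=|11| out[1]=121 → r--
[2,2] |2|<=|2| out[0]=4 → r--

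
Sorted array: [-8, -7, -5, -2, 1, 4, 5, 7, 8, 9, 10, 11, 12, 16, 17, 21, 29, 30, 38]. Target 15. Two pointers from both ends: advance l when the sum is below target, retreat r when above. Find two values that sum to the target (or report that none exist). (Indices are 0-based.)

l=0 r=18: -8+38=30 >15, r--
l=0 r=17: -8+30=22 >15, r--
l=0 r=16: -8+29=21 >15, r--
l=0 r=15: -8+21=13 <15, l++
l=1 r=15: -7+21=14 <15, l++
l=2 r=15: -5+21=16 >15, r--
l=2 r=14: -5+17=12 <15, l++
l=3 r=14: -2+17=15, found

(-2, 17)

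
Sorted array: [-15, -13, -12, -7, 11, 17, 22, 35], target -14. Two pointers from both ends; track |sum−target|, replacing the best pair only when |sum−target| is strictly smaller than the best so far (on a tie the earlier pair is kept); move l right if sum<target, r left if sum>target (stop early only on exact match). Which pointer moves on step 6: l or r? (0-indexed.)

l

l=0 r=7: -15+35=20 d=34 *, r--
l=0 r=6: -15+22=7 d=21 *, r--
l=0 r=5: -15+17=2 d=16 *, r--
l=0 r=4: -15+11=-4 d=10 *, r--
l=0 r=3: -15+-7=-22 d=8 *, l++
l=1 r=3: -13+-7=-20 d=6 *, l++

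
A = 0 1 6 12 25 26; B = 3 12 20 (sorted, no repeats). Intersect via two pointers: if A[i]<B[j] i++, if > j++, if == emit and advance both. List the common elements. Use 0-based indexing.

intersection = [12]

i=0 j=0: 0<3, i++
i=1 j=0: 1<3, i++
i=2 j=0: 6>3, j++
i=2 j=1: 6<12, i++
i=3 j=1: 12==12 emit, i++,j++
i=4 j=2: 25>20, j++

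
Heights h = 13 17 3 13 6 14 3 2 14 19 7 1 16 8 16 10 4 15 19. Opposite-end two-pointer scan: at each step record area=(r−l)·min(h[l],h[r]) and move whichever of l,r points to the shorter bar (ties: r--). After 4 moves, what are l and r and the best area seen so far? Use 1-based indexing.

l=5, r=19, best area=289

l=1 r=19: min(13,19)*18=234 best=234 *, l++
l=2 r=19: min(17,19)*17=289 best=289 *, l++
l=3 r=19: min(3,19)*16=48 best=289, l++
l=4 r=19: min(13,19)*15=195 best=289, l++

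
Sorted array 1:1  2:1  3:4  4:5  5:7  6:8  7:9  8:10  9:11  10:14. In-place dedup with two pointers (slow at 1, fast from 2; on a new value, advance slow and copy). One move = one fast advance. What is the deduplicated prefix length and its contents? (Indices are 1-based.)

length 9; prefix = [1, 4, 5, 7, 8, 9, 10, 11, 14]

(s=1,f=2) a[fast]=1=a[slow] dup → fast++
(s=1,f=3) a[fast]=4≠a[slow]=1 write a[2]=4 → slow++,fast++
(s=2,f=4) a[fast]=5≠a[slow]=4 write a[3]=5 → slow++,fast++
(s=3,f=5) a[fast]=7≠a[slow]=5 write a[4]=7 → slow++,fast++
(s=4,f=6) a[fast]=8≠a[slow]=7 write a[5]=8 → slow++,fast++
(s=5,f=7) a[fast]=9≠a[slow]=8 write a[6]=9 → slow++,fast++
(s=6,f=8) a[fast]=10≠a[slow]=9 write a[7]=10 → slow++,fast++
(s=7,f=9) a[fast]=11≠a[slow]=10 write a[8]=11 → slow++,fast++
(s=8,f=10) a[fast]=14≠a[slow]=11 write a[9]=14 → slow++,fast++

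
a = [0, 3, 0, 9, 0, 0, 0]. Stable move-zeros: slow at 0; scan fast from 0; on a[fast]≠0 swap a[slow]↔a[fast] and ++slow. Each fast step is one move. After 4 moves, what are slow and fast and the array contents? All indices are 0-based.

(s=0,f=0) a[fast]=0 → fast++
(s=0,f=1) a[fast]=3≠0 swap→a[0]=3 → slow++,fast++
(s=1,f=2) a[fast]=0 → fast++
(s=1,f=3) a[fast]=9≠0 swap→a[1]=9 → slow++,fast++

slow=2, fast=4, a=[3, 9, 0, 0, 0, 0, 0]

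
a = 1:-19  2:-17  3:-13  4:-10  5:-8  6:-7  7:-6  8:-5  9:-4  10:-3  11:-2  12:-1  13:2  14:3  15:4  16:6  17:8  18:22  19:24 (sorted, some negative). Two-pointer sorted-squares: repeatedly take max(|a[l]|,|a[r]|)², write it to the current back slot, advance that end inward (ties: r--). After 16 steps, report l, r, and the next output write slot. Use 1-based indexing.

[1,19] |-19|<=|24| out[19]=576 → r--
[1,18] |-19|<=|22| out[18]=484 → r--
[1,17] |-19|>|8| out[17]=361 → l++
[2,17] |-17|>|8| out[16]=289 → l++
[3,17] |-13|>|8| out[15]=169 → l++
[4,17] |-10|>|8| out[14]=100 → l++
[5,17] |-8|<=|8| out[13]=64 → r--
[5,16] |-8|>|6| out[12]=64 → l++
[6,16] |-7|>|6| out[11]=49 → l++
[7,16] |-6|<=|6| out[10]=36 → r--
[7,15] |-6|>|4| out[9]=36 → l++
[8,15] |-5|>|4| out[8]=25 → l++
[9,15] |-4|<=|4| out[7]=16 → r--
[9,14] |-4|>|3| out[6]=16 → l++
[10,14] |-3|<=|3| out[5]=9 → r--
[10,13] |-3|>|2| out[4]=9 → l++

l=11, r=13, next write slot=3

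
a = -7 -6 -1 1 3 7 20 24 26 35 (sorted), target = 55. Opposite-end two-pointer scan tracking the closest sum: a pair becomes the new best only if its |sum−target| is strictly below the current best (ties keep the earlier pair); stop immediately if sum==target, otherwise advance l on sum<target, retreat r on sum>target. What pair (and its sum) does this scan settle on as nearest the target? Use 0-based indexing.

l=0 r=9: -7+35=28 d=27 *, l++
l=1 r=9: -6+35=29 d=26 *, l++
l=2 r=9: -1+35=34 d=21 *, l++
l=3 r=9: 1+35=36 d=19 *, l++
l=4 r=9: 3+35=38 d=17 *, l++
l=5 r=9: 7+35=42 d=13 *, l++
l=6 r=9: 20+35=55 d=0 *, stop

pair (20, 35) with sum 55 (|Δ|=0)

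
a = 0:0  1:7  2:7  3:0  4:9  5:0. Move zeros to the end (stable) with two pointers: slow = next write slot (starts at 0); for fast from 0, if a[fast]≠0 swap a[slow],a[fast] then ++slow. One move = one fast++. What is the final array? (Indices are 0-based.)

[7, 7, 9, 0, 0, 0]

(s=0,f=0) a[fast]=0 → fast++
(s=0,f=1) a[fast]=7≠0 swap→a[0]=7 → slow++,fast++
(s=1,f=2) a[fast]=7≠0 swap→a[1]=7 → slow++,fast++
(s=2,f=3) a[fast]=0 → fast++
(s=2,f=4) a[fast]=9≠0 swap→a[2]=9 → slow++,fast++
(s=3,f=5) a[fast]=0 → fast++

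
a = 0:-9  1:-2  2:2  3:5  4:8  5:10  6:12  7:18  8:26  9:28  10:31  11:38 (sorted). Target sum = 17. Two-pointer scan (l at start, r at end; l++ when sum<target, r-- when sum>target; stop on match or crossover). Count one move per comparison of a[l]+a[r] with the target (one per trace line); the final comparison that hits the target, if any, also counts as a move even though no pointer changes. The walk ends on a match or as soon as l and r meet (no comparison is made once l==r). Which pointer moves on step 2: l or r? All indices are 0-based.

r

[0,11] -9+38=29 >17 → r--
[0,10] -9+31=22 >17 → r--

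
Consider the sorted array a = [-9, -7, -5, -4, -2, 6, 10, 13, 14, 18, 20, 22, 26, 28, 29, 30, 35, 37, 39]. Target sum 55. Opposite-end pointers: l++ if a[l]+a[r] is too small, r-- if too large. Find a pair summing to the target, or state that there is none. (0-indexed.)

[0,18] -9+39=30 <55 → l++
[1,18] -7+39=32 <55 → l++
[2,18] -5+39=34 <55 → l++
[3,18] -4+39=35 <55 → l++
[4,18] -2+39=37 <55 → l++
[5,18] 6+39=45 <55 → l++
[6,18] 10+39=49 <55 → l++
[7,18] 13+39=52 <55 → l++
[8,18] 14+39=53 <55 → l++
[9,18] 18+39=57 >55 → r--
[9,17] 18+37=55 → found

(18, 37)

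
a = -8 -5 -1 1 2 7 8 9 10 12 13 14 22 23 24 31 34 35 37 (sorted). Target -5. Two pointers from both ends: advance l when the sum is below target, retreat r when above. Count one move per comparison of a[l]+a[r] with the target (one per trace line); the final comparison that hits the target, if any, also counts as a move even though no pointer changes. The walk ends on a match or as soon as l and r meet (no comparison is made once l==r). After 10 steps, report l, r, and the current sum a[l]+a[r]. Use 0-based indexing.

[0,18] -8+37=29 >-5 → r--
[0,17] -8+35=27 >-5 → r--
[0,16] -8+34=26 >-5 → r--
[0,15] -8+31=23 >-5 → r--
[0,14] -8+24=16 >-5 → r--
[0,13] -8+23=15 >-5 → r--
[0,12] -8+22=14 >-5 → r--
[0,11] -8+14=6 >-5 → r--
[0,10] -8+13=5 >-5 → r--
[0,9] -8+12=4 >-5 → r--

l=0, r=8, sum=2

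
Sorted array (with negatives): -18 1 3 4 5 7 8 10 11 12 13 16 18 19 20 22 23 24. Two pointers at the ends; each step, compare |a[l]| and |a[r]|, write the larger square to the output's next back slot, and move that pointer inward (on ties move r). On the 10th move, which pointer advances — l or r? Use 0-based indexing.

l=0 r=17: |-18|<=|24| out[17]=576, r--
l=0 r=16: |-18|<=|23| out[16]=529, r--
l=0 r=15: |-18|<=|22| out[15]=484, r--
l=0 r=14: |-18|<=|20| out[14]=400, r--
l=0 r=13: |-18|<=|19| out[13]=361, r--
l=0 r=12: |-18|<=|18| out[12]=324, r--
l=0 r=11: |-18|>|16| out[11]=324, l++
l=1 r=11: |1|<=|16| out[10]=256, r--
l=1 r=10: |1|<=|13| out[9]=169, r--
l=1 r=9: |1|<=|12| out[8]=144, r--

r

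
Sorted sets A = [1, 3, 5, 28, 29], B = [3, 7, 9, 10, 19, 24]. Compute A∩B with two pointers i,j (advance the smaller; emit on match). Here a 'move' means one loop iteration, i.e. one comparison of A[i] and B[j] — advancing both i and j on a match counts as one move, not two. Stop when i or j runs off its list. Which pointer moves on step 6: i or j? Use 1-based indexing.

[i=1,j=1] 1<3 → i++
[i=2,j=1] 3==3 emit → i++,j++
[i=3,j=2] 5<7 → i++
[i=4,j=2] 28>7 → j++
[i=4,j=3] 28>9 → j++
[i=4,j=4] 28>10 → j++

j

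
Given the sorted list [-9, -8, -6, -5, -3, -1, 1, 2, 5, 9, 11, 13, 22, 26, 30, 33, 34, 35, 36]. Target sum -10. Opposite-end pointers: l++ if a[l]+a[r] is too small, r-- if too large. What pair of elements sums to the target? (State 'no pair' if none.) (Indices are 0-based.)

[0,18] -9+36=27 >-10 → r--
[0,17] -9+35=26 >-10 → r--
[0,16] -9+34=25 >-10 → r--
[0,15] -9+33=24 >-10 → r--
[0,14] -9+30=21 >-10 → r--
[0,13] -9+26=17 >-10 → r--
[0,12] -9+22=13 >-10 → r--
[0,11] -9+13=4 >-10 → r--
[0,10] -9+11=2 >-10 → r--
[0,9] -9+9=0 >-10 → r--
[0,8] -9+5=-4 >-10 → r--
[0,7] -9+2=-7 >-10 → r--
[0,6] -9+1=-8 >-10 → r--
[0,5] -9+-1=-10 → found

(-9, -1)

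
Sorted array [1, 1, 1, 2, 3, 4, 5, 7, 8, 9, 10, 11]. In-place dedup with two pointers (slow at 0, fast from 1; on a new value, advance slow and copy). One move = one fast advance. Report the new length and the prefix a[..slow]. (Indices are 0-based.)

slow=0 fast=1: a[fast]=1=a[slow] dup, fast++
slow=0 fast=2: a[fast]=1=a[slow] dup, fast++
slow=0 fast=3: a[fast]=2≠a[slow]=1 write a[1]=2, slow++,fast++
slow=1 fast=4: a[fast]=3≠a[slow]=2 write a[2]=3, slow++,fast++
slow=2 fast=5: a[fast]=4≠a[slow]=3 write a[3]=4, slow++,fast++
slow=3 fast=6: a[fast]=5≠a[slow]=4 write a[4]=5, slow++,fast++
slow=4 fast=7: a[fast]=7≠a[slow]=5 write a[5]=7, slow++,fast++
slow=5 fast=8: a[fast]=8≠a[slow]=7 write a[6]=8, slow++,fast++
slow=6 fast=9: a[fast]=9≠a[slow]=8 write a[7]=9, slow++,fast++
slow=7 fast=10: a[fast]=10≠a[slow]=9 write a[8]=10, slow++,fast++
slow=8 fast=11: a[fast]=11≠a[slow]=10 write a[9]=11, slow++,fast++

length 10; prefix = [1, 2, 3, 4, 5, 7, 8, 9, 10, 11]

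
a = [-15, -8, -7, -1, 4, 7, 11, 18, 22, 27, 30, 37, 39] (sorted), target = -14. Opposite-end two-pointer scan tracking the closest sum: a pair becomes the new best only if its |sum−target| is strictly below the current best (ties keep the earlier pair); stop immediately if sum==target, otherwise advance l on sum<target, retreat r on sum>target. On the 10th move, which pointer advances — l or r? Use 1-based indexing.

l=1 r=13: -15+39=24 d=38 *, r--
l=1 r=12: -15+37=22 d=36 *, r--
l=1 r=11: -15+30=15 d=29 *, r--
l=1 r=10: -15+27=12 d=26 *, r--
l=1 r=9: -15+22=7 d=21 *, r--
l=1 r=8: -15+18=3 d=17 *, r--
l=1 r=7: -15+11=-4 d=10 *, r--
l=1 r=6: -15+7=-8 d=6 *, r--
l=1 r=5: -15+4=-11 d=3 *, r--
l=1 r=4: -15+-1=-16 d=2 *, l++

l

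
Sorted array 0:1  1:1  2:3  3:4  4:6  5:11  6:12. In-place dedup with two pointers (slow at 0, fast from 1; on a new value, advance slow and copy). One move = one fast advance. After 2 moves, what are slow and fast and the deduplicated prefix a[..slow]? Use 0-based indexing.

slow=0 fast=1: a[fast]=1=a[slow] dup, fast++
slow=0 fast=2: a[fast]=3≠a[slow]=1 write a[1]=3, slow++,fast++

slow=1, fast=3, prefix=[1, 3]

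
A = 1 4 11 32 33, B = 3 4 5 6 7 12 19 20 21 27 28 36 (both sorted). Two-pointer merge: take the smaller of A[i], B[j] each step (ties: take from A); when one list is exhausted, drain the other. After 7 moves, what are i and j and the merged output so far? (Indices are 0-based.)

i=2, j=5, merged so far=[1, 3, 4, 4, 5, 6, 7]

[i=0,j=0] A[i]=1<=B[j]=3 take 1 → i++
[i=1,j=0] A[i]=4>B[j]=3 take 3 → j++
[i=1,j=1] A[i]=4<=B[j]=4 take 4 → i++
[i=2,j=1] A[i]=11>B[j]=4 take 4 → j++
[i=2,j=2] A[i]=11>B[j]=5 take 5 → j++
[i=2,j=3] A[i]=11>B[j]=6 take 6 → j++
[i=2,j=4] A[i]=11>B[j]=7 take 7 → j++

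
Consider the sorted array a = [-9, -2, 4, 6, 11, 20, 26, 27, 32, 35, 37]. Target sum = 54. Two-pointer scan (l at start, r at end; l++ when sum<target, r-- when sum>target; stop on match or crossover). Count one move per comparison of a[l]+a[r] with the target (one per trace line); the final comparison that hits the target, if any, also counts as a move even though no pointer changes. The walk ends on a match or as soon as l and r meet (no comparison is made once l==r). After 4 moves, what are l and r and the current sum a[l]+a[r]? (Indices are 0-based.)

l=4, r=10, sum=48

[0,10] -9+37=28 <54 → l++
[1,10] -2+37=35 <54 → l++
[2,10] 4+37=41 <54 → l++
[3,10] 6+37=43 <54 → l++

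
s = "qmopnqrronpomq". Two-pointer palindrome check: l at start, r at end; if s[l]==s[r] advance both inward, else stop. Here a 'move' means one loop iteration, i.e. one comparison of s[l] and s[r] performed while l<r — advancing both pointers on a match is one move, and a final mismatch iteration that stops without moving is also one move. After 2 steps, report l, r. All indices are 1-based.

l=3, r=12

[1,14] 'q'=='q' → l++,r--
[2,13] 'm'=='m' → l++,r--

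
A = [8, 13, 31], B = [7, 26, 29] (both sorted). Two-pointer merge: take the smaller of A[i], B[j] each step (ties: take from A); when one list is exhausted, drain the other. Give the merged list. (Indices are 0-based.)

[7, 8, 13, 26, 29, 31]

i=0 j=0: A[i]=8>B[j]=7 take 7, j++
i=0 j=1: A[i]=8<=B[j]=26 take 8, i++
i=1 j=1: A[i]=13<=B[j]=26 take 13, i++
i=2 j=1: A[i]=31>B[j]=26 take 26, j++
i=2 j=2: A[i]=31>B[j]=29 take 29, j++
i=2 j=3: B done, take A[i]=31, i++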